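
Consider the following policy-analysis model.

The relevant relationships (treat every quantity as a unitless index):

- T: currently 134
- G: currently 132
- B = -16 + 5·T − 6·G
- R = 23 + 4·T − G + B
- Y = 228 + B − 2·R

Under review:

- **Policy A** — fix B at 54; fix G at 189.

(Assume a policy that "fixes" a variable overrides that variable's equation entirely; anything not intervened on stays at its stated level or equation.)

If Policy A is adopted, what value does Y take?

Policy A (B := 54, G := 189):
  T = 134
  G = 189
  B = 54
  R = 23 + 4·134 − 189 + 54 = 424
  Y = 228 + 54 − 2·424 = -566

-566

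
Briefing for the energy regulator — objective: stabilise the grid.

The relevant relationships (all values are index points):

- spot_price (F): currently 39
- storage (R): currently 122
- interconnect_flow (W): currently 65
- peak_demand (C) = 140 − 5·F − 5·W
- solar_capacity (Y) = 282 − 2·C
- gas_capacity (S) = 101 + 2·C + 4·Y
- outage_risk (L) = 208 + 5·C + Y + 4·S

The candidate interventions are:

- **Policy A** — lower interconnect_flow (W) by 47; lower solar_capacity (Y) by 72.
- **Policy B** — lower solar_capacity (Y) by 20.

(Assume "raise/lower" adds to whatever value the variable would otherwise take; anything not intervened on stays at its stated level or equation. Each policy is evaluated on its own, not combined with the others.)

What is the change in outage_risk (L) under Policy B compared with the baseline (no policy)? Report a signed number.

-340

Baseline:
  F = 39
  W = 65
  C = 140 − 5·39 − 5·65 = -380
  Y = 282 − 2·(-380) = 1042
  S = 101 + 2·(-380) + 4·1042 = 3509
  L = 208 + 5·(-380) + 1042 + 4·3509 = 13386
Policy B (Y − 20):
  F = 39
  W = 65
  C = 140 − 5·39 − 5·65 = -380
  Y = 282 − 2·(-380) (−20 from intervention) = 1022
  S = 101 + 2·(-380) + 4·1022 = 3429
  L = 208 + 5·(-380) + 1022 + 4·3429 = 13046
Change in L: 13046 − 13386 = -340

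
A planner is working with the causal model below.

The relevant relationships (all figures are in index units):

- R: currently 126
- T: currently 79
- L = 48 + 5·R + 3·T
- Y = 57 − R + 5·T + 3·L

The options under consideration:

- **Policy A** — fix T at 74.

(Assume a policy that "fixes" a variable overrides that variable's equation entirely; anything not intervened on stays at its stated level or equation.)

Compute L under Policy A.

900

Policy A (T := 74):
  R = 126
  T = 74
  L = 48 + 5·126 + 3·74 = 900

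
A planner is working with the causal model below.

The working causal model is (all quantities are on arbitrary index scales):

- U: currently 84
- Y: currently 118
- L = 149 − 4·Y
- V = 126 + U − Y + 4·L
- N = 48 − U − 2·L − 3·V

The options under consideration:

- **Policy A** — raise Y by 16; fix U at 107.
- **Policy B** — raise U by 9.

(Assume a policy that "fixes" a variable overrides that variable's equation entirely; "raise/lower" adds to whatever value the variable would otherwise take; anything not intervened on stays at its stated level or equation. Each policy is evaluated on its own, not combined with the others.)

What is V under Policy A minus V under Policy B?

Policy A (Y + 16, U := 107):
  U = 107
  Y = 118 + 16 = 134
  L = 149 − 4·134 = -387
  V = 126 + 107 − 134 + 4·(-387) = -1449
Policy B (U + 9):
  U = 84 + 9 = 93
  Y = 118
  L = 149 − 4·118 = -323
  V = 126 + 93 − 118 + 4·(-323) = -1191
V: -1449 − (-1191) = -258

-258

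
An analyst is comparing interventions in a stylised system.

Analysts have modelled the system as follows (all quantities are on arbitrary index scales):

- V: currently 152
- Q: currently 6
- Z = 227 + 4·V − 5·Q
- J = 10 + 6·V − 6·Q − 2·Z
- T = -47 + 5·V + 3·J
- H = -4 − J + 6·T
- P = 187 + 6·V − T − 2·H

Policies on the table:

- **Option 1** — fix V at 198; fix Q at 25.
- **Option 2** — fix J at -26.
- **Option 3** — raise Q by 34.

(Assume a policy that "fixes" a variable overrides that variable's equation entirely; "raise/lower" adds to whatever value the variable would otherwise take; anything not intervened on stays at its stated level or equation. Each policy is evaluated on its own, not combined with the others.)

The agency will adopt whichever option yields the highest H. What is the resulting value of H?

3832

Option 1 (V := 198, Q := 25):
  V = 198
  Q = 25
  Z = 227 + 4·198 − 5·25 = 894
  J = 10 + 6·198 − 6·25 − 2·894 = -740
  T = -47 + 5·198 + 3·(-740) = -1277
  H = -4 − (-740) + 6·(-1277) = -6926
Option 2 (J := -26):
  V = 152
  Q = 6
  Z = 227 + 4·152 − 5·6 = 805
  J = -26
  T = -47 + 5·152 + 3·(-26) = 635
  H = -4 − (-26) + 6·635 = 3832
Option 3 (Q + 34):
  V = 152
  Q = 6 + 34 = 40
  Z = 227 + 4·152 − 5·40 = 635
  J = 10 + 6·152 − 6·40 − 2·635 = -588
  T = -47 + 5·152 + 3·(-588) = -1051
  H = -4 − (-588) + 6·(-1051) = -5722
Comparing — Option 1: H=-6926, Option 2: H=3832, Option 3: H=-5722. Highest is 3832 (Option 2).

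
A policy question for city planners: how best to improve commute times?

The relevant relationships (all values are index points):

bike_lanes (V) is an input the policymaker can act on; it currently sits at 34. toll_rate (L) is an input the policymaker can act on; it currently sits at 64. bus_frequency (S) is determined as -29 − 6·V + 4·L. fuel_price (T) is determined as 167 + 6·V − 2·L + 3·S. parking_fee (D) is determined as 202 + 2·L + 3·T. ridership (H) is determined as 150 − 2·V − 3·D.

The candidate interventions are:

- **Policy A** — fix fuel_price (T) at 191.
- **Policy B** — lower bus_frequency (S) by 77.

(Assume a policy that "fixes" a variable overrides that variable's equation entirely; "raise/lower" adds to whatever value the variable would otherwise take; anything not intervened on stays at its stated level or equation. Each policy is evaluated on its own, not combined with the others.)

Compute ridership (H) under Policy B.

Policy B (S − 77):
  V = 34
  L = 64
  S = -29 − 6·34 + 4·64 (−77 from intervention) = -54
  T = 167 + 6·34 − 2·64 + 3·(-54) = 81
  D = 202 + 2·64 + 3·81 = 573
  H = 150 − 2·34 − 3·573 = -1637

-1637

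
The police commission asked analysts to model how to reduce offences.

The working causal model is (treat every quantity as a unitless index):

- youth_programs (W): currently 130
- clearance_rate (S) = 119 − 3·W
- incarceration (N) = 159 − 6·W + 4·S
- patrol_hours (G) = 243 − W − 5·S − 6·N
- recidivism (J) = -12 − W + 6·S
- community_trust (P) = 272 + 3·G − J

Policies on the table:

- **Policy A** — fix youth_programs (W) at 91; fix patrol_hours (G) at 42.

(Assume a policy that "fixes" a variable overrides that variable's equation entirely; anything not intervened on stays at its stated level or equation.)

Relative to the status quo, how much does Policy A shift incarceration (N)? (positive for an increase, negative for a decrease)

702

Baseline:
  W = 130
  S = 119 − 3·130 = -271
  N = 159 − 6·130 + 4·(-271) = -1705
Policy A (W := 91, G := 42):
  W = 91
  S = 119 − 3·91 = -154
  N = 159 − 6·91 + 4·(-154) = -1003
Change in N: -1003 − (-1705) = 702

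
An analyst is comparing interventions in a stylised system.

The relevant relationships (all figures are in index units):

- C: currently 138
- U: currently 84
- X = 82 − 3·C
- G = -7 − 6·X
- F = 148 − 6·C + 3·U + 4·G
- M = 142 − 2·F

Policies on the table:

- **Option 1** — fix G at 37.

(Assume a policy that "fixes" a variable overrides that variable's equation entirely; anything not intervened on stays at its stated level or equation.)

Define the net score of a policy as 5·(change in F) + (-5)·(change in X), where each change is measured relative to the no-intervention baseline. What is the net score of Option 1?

-38960

Baseline:
  C = 138
  U = 84
  X = 82 − 3·138 = -332
  G = -7 − 6·(-332) = 1985
  F = 148 − 6·138 + 3·84 + 4·1985 = 7512
Option 1 (G := 37):
  C = 138
  U = 84
  X = 82 − 3·138 = -332
  G = 37
  F = 148 − 6·138 + 3·84 + 4·37 = -280
ΔF = -280 − 7512 = -7792; ΔX = -332 − (-332) = 0
Score = 5·(-7792) + (-5)·0 = -38960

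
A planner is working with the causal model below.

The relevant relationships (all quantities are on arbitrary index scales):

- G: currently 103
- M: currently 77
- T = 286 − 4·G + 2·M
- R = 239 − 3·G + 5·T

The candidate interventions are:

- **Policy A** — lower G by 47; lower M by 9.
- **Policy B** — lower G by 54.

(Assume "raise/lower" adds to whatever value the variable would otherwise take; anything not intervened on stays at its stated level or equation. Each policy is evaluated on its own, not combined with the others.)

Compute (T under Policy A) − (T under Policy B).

Policy A (G − 47, M − 9):
  G = 103 − 47 = 56
  M = 77 − 9 = 68
  T = 286 − 4·56 + 2·68 = 198
Policy B (G − 54):
  G = 103 − 54 = 49
  M = 77
  T = 286 − 4·49 + 2·77 = 244
T: 198 − 244 = -46

-46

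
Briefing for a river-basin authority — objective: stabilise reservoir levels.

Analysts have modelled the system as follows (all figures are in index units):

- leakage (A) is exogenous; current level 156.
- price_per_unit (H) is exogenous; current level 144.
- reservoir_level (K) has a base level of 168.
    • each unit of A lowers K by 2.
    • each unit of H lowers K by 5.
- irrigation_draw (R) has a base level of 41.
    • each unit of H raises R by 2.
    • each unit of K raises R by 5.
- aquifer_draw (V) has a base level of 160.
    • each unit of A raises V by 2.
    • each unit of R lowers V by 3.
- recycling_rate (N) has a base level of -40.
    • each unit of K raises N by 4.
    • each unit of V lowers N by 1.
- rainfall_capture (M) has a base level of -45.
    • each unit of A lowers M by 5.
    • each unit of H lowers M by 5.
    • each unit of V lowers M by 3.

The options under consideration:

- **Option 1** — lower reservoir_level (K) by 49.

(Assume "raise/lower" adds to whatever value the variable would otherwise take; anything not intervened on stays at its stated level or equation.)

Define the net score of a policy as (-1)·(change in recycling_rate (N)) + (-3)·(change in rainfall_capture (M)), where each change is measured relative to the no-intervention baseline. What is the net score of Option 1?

7546

Baseline:
  A = 156
  H = 144
  K = 168 − 2·156 − 5·144 = -864
  R = 41 + 2·144 + 5·(-864) = -3991
  V = 160 + 2·156 − 3·(-3991) = 12445
  N = -40 + 4·(-864) − 12445 = -15941
  M = -45 − 5·156 − 5·144 − 3·12445 = -38880
Option 1 (K − 49):
  A = 156
  H = 144
  K = 168 − 2·156 − 5·144 (−49 from intervention) = -913
  R = 41 + 2·144 + 5·(-913) = -4236
  V = 160 + 2·156 − 3·(-4236) = 13180
  N = -40 + 4·(-913) − 13180 = -16872
  M = -45 − 5·156 − 5·144 − 3·13180 = -41085
ΔN = -16872 − (-15941) = -931; ΔM = -41085 − (-38880) = -2205
Score = (-1)·(-931) + (-3)·(-2205) = 7546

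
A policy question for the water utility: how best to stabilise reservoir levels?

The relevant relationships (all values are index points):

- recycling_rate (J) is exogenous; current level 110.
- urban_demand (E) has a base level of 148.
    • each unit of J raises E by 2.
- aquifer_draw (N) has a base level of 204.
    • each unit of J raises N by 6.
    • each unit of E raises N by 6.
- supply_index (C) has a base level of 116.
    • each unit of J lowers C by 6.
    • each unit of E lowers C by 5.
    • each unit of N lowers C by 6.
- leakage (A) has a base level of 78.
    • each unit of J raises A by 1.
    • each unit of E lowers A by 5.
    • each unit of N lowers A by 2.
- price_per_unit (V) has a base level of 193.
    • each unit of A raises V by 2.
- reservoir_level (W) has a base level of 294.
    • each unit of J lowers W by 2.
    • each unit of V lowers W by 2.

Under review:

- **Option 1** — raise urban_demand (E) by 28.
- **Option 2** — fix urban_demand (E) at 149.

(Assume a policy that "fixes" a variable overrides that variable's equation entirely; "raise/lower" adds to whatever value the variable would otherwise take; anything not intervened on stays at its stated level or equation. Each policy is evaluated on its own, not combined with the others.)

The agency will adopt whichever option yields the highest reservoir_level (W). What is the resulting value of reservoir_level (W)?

Option 1 (E + 28):
  J = 110
  E = 148 + 2·110 (+28 from intervention) = 396
  N = 204 + 6·110 + 6·396 = 3240
  A = 78 + 110 − 5·396 − 2·3240 = -8272
  V = 193 + 2·(-8272) = -16351
  W = 294 − 2·110 − 2·(-16351) = 32776
Option 2 (E := 149):
  J = 110
  E = 149
  N = 204 + 6·110 + 6·149 = 1758
  A = 78 + 110 − 5·149 − 2·1758 = -4073
  V = 193 + 2·(-4073) = -7953
  W = 294 − 2·110 − 2·(-7953) = 15980
Comparing — Option 1: W=32776, Option 2: W=15980. Highest is 32776 (Option 1).

32776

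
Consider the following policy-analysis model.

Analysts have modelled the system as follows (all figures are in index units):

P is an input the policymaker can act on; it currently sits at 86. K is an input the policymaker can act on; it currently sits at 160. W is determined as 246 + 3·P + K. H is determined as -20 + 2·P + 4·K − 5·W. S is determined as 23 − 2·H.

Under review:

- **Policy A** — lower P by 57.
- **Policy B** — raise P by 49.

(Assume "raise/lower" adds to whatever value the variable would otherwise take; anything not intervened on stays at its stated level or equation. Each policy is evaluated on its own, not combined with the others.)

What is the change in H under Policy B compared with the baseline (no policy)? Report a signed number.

-637

Baseline:
  P = 86
  K = 160
  W = 246 + 3·86 + 160 = 664
  H = -20 + 2·86 + 4·160 − 5·664 = -2528
Policy B (P + 49):
  P = 86 + 49 = 135
  K = 160
  W = 246 + 3·135 + 160 = 811
  H = -20 + 2·135 + 4·160 − 5·811 = -3165
Change in H: -3165 − (-2528) = -637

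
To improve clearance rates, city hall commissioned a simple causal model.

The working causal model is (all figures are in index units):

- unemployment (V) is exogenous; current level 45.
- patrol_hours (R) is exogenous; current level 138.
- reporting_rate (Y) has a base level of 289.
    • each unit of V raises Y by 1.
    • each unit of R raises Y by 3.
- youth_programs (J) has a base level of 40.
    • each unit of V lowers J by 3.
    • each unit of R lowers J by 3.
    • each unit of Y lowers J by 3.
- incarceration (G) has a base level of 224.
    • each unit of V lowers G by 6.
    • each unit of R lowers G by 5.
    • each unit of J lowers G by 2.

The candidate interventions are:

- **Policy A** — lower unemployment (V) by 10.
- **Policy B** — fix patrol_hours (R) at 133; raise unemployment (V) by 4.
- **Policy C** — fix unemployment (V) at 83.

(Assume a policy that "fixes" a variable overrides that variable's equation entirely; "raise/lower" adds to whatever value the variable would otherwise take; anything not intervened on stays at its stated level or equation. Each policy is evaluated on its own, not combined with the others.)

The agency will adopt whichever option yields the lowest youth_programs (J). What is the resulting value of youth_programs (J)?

-2981

Policy A (V − 10):
  V = 45 − 10 = 35
  R = 138
  Y = 289 + 35 + 3·138 = 738
  J = 40 − 3·35 − 3·138 − 3·738 = -2693
Policy B (R := 133, V + 4):
  V = 45 + 4 = 49
  R = 133
  Y = 289 + 49 + 3·133 = 737
  J = 40 − 3·49 − 3·133 − 3·737 = -2717
Policy C (V := 83):
  V = 83
  R = 138
  Y = 289 + 83 + 3·138 = 786
  J = 40 − 3·83 − 3·138 − 3·786 = -2981
Comparing — Policy A: J=-2693, Policy B: J=-2717, Policy C: J=-2981. Lowest is -2981 (Policy C).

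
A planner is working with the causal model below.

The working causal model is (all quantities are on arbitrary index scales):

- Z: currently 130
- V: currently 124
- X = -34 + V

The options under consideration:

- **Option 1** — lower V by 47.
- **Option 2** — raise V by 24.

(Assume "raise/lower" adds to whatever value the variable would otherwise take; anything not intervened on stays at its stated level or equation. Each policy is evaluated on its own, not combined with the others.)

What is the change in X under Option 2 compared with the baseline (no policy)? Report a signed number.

Baseline:
  V = 124
  X = -34 + 124 = 90
Option 2 (V + 24):
  V = 124 + 24 = 148
  X = -34 + 148 = 114
Change in X: 114 − 90 = 24

24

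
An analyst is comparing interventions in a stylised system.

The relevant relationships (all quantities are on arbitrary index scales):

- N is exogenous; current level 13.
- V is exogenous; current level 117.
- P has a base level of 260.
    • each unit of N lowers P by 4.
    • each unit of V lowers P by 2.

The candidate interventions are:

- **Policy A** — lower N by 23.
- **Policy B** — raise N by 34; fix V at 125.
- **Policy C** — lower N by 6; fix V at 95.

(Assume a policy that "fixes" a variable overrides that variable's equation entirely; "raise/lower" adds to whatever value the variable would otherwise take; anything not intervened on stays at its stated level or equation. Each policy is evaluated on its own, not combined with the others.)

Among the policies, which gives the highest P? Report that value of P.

66

Policy A (N − 23):
  N = 13 − 23 = -10
  V = 117
  P = 260 − 4·(-10) − 2·117 = 66
Policy B (N + 34, V := 125):
  N = 13 + 34 = 47
  V = 125
  P = 260 − 4·47 − 2·125 = -178
Policy C (N − 6, V := 95):
  N = 13 − 6 = 7
  V = 95
  P = 260 − 4·7 − 2·95 = 42
Comparing — Policy A: P=66, Policy B: P=-178, Policy C: P=42. Highest is 66 (Policy A).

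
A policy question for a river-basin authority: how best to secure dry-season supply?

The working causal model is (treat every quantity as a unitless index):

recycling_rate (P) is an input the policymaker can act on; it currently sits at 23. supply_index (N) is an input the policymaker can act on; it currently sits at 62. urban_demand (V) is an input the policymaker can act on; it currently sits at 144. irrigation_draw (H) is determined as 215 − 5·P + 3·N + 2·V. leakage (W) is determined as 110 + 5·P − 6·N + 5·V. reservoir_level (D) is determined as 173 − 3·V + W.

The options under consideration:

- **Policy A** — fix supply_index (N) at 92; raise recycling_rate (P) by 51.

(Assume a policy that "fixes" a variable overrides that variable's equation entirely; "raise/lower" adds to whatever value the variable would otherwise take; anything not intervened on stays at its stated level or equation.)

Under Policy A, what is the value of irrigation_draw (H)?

409

Policy A (N := 92, P + 51):
  P = 23 + 51 = 74
  N = 92
  V = 144
  H = 215 − 5·74 + 3·92 + 2·144 = 409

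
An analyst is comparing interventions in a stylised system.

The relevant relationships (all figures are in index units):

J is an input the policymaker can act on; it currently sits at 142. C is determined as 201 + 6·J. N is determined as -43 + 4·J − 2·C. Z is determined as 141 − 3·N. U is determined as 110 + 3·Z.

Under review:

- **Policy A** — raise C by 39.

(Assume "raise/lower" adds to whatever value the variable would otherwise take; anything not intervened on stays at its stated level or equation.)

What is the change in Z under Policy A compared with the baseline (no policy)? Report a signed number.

Baseline:
  J = 142
  C = 201 + 6·142 = 1053
  N = -43 + 4·142 − 2·1053 = -1581
  Z = 141 − 3·(-1581) = 4884
Policy A (C + 39):
  J = 142
  C = 201 + 6·142 (+39 from intervention) = 1092
  N = -43 + 4·142 − 2·1092 = -1659
  Z = 141 − 3·(-1659) = 5118
Change in Z: 5118 − 4884 = 234

234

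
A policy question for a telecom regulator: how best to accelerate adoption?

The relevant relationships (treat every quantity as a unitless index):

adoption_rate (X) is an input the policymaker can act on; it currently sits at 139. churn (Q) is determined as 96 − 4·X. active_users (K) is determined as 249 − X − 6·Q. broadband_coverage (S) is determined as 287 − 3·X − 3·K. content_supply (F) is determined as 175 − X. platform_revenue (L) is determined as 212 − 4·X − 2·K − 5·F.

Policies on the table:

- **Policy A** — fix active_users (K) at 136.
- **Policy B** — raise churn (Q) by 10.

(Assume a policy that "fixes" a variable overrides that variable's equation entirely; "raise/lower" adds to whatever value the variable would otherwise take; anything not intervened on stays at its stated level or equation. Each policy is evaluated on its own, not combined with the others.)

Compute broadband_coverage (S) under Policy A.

Policy A (K := 136):
  X = 139
  Q = 96 − 4·139 = -460
  K = 136
  S = 287 − 3·139 − 3·136 = -538

-538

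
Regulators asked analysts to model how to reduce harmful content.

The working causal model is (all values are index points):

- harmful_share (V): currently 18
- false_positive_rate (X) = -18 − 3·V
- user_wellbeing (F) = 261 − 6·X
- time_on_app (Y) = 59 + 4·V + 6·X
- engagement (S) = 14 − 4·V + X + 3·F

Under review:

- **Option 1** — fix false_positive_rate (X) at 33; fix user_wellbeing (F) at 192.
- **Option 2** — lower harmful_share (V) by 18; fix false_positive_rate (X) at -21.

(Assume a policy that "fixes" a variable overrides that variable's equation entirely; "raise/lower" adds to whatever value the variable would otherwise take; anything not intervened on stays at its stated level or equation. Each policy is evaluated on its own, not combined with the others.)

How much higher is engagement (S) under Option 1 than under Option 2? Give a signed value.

-603

Option 1 (X := 33, F := 192):
  V = 18
  X = 33
  F = 192
  S = 14 − 4·18 + 33 + 3·192 = 551
Option 2 (V − 18, X := -21):
  V = 18 − 18 = 0
  X = -21
  F = 261 − 6·(-21) = 387
  S = 14 − 4·0 + (-21) + 3·387 = 1154
S: 551 − 1154 = -603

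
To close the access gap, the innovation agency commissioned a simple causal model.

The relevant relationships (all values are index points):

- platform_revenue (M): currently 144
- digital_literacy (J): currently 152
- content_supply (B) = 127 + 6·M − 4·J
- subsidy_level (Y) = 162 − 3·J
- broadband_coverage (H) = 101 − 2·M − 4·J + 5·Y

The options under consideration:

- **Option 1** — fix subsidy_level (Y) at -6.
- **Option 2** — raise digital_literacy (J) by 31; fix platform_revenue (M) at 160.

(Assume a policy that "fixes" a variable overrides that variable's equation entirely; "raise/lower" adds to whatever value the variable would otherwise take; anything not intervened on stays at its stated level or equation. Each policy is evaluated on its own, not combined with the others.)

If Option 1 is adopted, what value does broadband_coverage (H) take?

-825

Option 1 (Y := -6):
  M = 144
  J = 152
  Y = -6
  H = 101 − 2·144 − 4·152 + 5·(-6) = -825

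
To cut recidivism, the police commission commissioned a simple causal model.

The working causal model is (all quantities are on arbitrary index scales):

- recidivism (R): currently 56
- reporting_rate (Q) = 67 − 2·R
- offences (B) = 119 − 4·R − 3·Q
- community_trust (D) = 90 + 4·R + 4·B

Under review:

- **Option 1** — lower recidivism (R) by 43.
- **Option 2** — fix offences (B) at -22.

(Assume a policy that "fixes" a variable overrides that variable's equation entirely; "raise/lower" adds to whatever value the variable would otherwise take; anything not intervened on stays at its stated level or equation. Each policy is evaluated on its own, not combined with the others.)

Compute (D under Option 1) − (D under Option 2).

-308

Option 1 (R − 43):
  R = 56 − 43 = 13
  Q = 67 − 2·13 = 41
  B = 119 − 4·13 − 3·41 = -56
  D = 90 + 4·13 + 4·(-56) = -82
Option 2 (B := -22):
  R = 56
  Q = 67 − 2·56 = -45
  B = -22
  D = 90 + 4·56 + 4·(-22) = 226
D: -82 − 226 = -308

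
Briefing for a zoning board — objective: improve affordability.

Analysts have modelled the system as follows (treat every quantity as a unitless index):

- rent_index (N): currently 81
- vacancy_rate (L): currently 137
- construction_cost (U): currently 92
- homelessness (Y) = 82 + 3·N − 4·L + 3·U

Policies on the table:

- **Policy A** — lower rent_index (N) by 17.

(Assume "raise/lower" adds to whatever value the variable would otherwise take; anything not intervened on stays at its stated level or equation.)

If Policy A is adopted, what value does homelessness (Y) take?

2

Policy A (N − 17):
  N = 81 − 17 = 64
  L = 137
  U = 92
  Y = 82 + 3·64 − 4·137 + 3·92 = 2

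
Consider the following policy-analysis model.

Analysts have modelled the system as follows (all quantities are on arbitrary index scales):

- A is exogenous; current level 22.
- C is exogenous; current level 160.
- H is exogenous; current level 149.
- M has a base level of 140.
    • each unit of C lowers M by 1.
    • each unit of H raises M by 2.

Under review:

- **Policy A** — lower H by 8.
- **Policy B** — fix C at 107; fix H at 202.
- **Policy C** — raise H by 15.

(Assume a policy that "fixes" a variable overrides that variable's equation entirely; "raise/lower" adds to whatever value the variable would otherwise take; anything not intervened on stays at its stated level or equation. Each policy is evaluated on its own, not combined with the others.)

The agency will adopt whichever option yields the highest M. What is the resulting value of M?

437

Policy A (H − 8):
  C = 160
  H = 149 − 8 = 141
  M = 140 − 160 + 2·141 = 262
Policy B (C := 107, H := 202):
  C = 107
  H = 202
  M = 140 − 107 + 2·202 = 437
Policy C (H + 15):
  C = 160
  H = 149 + 15 = 164
  M = 140 − 160 + 2·164 = 308
Comparing — Policy A: M=262, Policy B: M=437, Policy C: M=308. Highest is 437 (Policy B).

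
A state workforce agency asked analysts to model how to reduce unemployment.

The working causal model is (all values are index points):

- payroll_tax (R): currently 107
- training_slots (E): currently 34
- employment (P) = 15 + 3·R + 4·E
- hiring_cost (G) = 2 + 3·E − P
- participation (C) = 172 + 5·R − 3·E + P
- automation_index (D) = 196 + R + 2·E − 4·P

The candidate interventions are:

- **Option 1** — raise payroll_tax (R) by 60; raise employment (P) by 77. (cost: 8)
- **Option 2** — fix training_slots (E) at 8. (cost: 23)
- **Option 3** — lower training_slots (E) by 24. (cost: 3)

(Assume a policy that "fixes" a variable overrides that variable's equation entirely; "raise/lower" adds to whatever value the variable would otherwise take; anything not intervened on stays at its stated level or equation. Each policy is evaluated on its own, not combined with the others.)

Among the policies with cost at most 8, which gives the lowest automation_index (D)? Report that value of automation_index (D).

Option 1 (R + 60, P + 77):
  R = 107 + 60 = 167
  E = 34
  P = 15 + 3·167 + 4·34 (+77 from intervention) = 729
  D = 196 + 167 + 2·34 − 4·729 = -2485
Option 3 (E − 24):
  R = 107
  E = 34 − 24 = 10
  P = 15 + 3·107 + 4·10 = 376
  D = 196 + 107 + 2·10 − 4·376 = -1181
Comparing — Option 1: D=-2485, Option 3: D=-1181. Lowest is -2485 (Option 1).

-2485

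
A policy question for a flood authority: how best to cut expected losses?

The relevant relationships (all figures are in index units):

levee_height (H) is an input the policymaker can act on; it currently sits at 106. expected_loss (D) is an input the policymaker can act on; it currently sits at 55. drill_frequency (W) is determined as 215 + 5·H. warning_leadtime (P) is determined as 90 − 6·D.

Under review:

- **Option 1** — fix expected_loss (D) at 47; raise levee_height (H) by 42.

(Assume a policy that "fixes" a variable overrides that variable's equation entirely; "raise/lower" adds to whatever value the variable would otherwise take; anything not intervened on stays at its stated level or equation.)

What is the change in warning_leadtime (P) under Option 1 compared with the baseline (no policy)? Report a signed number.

Baseline:
  D = 55
  P = 90 − 6·55 = -240
Option 1 (D := 47, H + 42):
  D = 47
  P = 90 − 6·47 = -192
Change in P: -192 − (-240) = 48

48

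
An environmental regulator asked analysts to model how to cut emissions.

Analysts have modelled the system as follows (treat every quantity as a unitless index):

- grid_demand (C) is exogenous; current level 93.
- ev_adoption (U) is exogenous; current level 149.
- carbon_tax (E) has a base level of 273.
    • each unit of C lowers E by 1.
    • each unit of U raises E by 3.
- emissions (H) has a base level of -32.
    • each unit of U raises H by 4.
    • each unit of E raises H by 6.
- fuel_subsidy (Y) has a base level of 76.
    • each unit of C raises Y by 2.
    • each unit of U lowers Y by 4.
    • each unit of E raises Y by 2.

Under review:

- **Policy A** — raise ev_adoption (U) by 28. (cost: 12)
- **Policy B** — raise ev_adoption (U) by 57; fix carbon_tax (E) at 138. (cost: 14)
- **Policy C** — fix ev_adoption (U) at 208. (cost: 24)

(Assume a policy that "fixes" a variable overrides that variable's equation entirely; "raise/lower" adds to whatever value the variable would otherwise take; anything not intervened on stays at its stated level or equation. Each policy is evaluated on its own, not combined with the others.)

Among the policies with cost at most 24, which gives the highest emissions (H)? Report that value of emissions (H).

Policy A (U + 28):
  C = 93
  U = 149 + 28 = 177
  E = 273 − 93 + 3·177 = 711
  H = -32 + 4·177 + 6·711 = 4942
Policy B (U + 57, E := 138):
  C = 93
  U = 149 + 57 = 206
  E = 138
  H = -32 + 4·206 + 6·138 = 1620
Policy C (U := 208):
  C = 93
  U = 208
  E = 273 − 93 + 3·208 = 804
  H = -32 + 4·208 + 6·804 = 5624
Comparing — Policy A: H=4942, Policy B: H=1620, Policy C: H=5624. Highest is 5624 (Policy C).

5624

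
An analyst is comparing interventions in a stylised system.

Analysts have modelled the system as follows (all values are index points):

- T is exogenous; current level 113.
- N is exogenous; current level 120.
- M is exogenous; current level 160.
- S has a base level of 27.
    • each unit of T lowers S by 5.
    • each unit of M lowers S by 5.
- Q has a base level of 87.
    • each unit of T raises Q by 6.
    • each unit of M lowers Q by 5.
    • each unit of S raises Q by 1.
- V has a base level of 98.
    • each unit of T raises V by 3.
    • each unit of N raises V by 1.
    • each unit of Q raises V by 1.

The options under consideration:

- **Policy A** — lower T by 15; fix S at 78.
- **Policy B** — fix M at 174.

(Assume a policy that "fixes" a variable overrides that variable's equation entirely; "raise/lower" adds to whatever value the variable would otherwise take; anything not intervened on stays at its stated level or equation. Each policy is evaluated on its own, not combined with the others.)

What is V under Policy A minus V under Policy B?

Policy A (T − 15, S := 78):
  T = 113 − 15 = 98
  N = 120
  M = 160
  S = 78
  Q = 87 + 6·98 − 5·160 + 78 = -47
  V = 98 + 3·98 + 120 + (-47) = 465
Policy B (M := 174):
  T = 113
  N = 120
  M = 174
  S = 27 − 5·113 − 5·174 = -1408
  Q = 87 + 6·113 − 5·174 + (-1408) = -1513
  V = 98 + 3·113 + 120 + (-1513) = -956
V: 465 − (-956) = 1421

1421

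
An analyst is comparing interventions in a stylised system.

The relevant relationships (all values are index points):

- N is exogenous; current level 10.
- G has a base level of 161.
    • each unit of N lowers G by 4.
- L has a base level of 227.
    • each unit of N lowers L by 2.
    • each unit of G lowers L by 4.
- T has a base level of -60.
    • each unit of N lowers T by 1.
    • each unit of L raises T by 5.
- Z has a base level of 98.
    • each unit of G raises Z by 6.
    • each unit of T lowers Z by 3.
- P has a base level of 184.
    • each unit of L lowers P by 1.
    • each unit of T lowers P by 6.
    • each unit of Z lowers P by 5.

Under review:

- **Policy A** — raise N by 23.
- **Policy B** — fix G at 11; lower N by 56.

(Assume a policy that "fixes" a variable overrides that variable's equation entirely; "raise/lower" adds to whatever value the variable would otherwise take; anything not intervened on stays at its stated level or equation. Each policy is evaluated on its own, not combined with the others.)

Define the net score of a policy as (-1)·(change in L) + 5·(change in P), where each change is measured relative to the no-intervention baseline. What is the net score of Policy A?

Baseline:
  N = 10
  G = 161 − 4·10 = 121
  L = 227 − 2·10 − 4·121 = -277
  T = -60 − 10 + 5·(-277) = -1455
  Z = 98 + 6·121 − 3·(-1455) = 5189
  P = 184 − (-277) − 6·(-1455) − 5·5189 = -16754
Policy A (N + 23):
  N = 10 + 23 = 33
  G = 161 − 4·33 = 29
  L = 227 − 2·33 − 4·29 = 45
  T = -60 − 33 + 5·45 = 132
  Z = 98 + 6·29 − 3·132 = -124
  P = 184 − 45 − 6·132 − 5·(-124) = -33
ΔL = 45 − (-277) = 322; ΔP = -33 − (-16754) = 16721
Score = (-1)·322 + 5·16721 = 83283

83283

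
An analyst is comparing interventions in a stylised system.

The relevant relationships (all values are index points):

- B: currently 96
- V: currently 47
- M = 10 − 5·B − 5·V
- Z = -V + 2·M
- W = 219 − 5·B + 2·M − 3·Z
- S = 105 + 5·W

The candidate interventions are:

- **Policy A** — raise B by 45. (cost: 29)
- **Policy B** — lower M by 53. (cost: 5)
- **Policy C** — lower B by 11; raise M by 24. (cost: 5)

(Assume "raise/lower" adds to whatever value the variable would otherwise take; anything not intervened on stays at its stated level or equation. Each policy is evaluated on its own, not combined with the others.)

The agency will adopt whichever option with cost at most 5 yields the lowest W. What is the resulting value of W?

2439

Policy B (M − 53):
  B = 96
  V = 47
  M = 10 − 5·96 − 5·47 (−53 from intervention) = -758
  Z = 0 − 47 + 2·(-758) = -1563
  W = 219 − 5·96 + 2·(-758) − 3·(-1563) = 2912
Policy C (B − 11, M + 24):
  B = 96 − 11 = 85
  V = 47
  M = 10 − 5·85 − 5·47 (+24 from intervention) = -626
  Z = 0 − 47 + 2·(-626) = -1299
  W = 219 − 5·85 + 2·(-626) − 3·(-1299) = 2439
Comparing — Policy B: W=2912, Policy C: W=2439. Lowest is 2439 (Policy C).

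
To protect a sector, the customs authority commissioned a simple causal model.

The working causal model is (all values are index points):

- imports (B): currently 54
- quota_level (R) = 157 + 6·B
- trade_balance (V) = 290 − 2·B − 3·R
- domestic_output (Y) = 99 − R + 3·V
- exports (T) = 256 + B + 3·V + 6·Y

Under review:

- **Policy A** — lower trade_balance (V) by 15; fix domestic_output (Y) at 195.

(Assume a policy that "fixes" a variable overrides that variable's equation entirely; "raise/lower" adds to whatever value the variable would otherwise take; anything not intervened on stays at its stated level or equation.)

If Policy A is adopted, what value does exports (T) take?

Policy A (V − 15, Y := 195):
  B = 54
  R = 157 + 6·54 = 481
  V = 290 − 2·54 − 3·481 (−15 from intervention) = -1276
  Y = 195
  T = 256 + 54 + 3·(-1276) + 6·195 = -2348

-2348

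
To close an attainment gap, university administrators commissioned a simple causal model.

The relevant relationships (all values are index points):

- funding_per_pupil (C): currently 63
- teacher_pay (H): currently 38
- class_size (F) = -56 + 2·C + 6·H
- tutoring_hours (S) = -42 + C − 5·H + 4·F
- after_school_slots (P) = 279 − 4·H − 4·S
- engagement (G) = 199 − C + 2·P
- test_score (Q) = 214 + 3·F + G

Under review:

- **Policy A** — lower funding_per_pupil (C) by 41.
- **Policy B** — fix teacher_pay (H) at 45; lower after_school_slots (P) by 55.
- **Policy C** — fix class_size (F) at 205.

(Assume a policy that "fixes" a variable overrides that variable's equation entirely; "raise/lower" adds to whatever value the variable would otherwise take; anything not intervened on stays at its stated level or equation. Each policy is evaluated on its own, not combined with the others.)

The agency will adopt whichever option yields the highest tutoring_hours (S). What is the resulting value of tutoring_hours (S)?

Policy A (C − 41):
  C = 63 − 41 = 22
  H = 38
  F = -56 + 2·22 + 6·38 = 216
  S = -42 + 22 − 5·38 + 4·216 = 654
Policy B (H := 45, P − 55):
  C = 63
  H = 45
  F = -56 + 2·63 + 6·45 = 340
  S = -42 + 63 − 5·45 + 4·340 = 1156
Policy C (F := 205):
  C = 63
  H = 38
  F = 205
  S = -42 + 63 − 5·38 + 4·205 = 651
Comparing — Policy A: S=654, Policy B: S=1156, Policy C: S=651. Highest is 1156 (Policy B).

1156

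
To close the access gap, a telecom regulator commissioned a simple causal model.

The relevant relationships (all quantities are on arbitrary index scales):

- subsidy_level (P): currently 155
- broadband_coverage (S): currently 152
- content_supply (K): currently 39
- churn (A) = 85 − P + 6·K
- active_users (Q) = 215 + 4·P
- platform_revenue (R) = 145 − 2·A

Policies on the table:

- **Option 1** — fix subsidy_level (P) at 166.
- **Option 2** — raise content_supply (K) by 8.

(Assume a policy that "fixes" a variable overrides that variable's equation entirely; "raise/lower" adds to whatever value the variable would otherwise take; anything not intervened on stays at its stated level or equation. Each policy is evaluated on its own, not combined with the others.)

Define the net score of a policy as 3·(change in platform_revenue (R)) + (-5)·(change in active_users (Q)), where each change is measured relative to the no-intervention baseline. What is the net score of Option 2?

Baseline:
  P = 155
  K = 39
  A = 85 − 155 + 6·39 = 164
  Q = 215 + 4·155 = 835
  R = 145 − 2·164 = -183
Option 2 (K + 8):
  P = 155
  K = 39 + 8 = 47
  A = 85 − 155 + 6·47 = 212
  Q = 215 + 4·155 = 835
  R = 145 − 2·212 = -279
ΔR = -279 − (-183) = -96; ΔQ = 835 − 835 = 0
Score = 3·(-96) + (-5)·0 = -288

-288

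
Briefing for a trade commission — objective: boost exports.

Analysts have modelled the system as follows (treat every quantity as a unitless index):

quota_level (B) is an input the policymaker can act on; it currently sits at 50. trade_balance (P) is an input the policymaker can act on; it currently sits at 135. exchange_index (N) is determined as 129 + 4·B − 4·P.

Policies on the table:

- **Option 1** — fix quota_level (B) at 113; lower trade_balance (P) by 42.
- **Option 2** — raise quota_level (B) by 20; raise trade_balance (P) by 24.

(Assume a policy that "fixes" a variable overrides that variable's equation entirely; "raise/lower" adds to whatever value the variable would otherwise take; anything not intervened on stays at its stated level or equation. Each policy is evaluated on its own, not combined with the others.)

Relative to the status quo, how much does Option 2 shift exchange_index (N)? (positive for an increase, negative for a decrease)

Baseline:
  B = 50
  P = 135
  N = 129 + 4·50 − 4·135 = -211
Option 2 (B + 20, P + 24):
  B = 50 + 20 = 70
  P = 135 + 24 = 159
  N = 129 + 4·70 − 4·159 = -227
Change in N: -227 − (-211) = -16

-16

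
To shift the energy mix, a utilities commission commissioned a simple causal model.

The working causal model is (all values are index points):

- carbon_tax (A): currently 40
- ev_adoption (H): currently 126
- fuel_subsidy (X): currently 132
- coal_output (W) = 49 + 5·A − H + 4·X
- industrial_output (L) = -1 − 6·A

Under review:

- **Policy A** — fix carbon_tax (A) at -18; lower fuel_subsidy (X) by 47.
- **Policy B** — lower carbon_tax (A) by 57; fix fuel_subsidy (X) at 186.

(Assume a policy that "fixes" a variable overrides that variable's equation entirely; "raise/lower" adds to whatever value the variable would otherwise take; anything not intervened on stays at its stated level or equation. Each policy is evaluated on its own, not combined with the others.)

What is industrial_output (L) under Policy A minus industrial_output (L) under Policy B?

Policy A (A := -18, X − 47):
  A = -18
  L = -1 − 6·(-18) = 107
Policy B (A − 57, X := 186):
  A = 40 − 57 = -17
  L = -1 − 6·(-17) = 101
L: 107 − 101 = 6

6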